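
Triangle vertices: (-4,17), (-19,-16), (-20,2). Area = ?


-4*(-16-2) = 72
-19*(2-17) = 285
-20*(17+ 16) = -660
sum = -303
Area = |-303|/2 = 151.5000

151.5000 sq units


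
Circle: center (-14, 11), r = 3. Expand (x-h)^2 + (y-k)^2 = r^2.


(x+ 14)^2 + (y-11)^2 = 3^2
D = -2h = 28, E = -2k = -22
F = h^2+k^2-r^2 = 196+121-9 = 308

x^2 + y^2 + 28x - 22y + 308 = 0


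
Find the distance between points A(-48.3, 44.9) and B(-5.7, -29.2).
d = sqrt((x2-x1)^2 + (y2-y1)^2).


dx = -5.7 + 48.3 = 42.6
dy = -29.2 - 44.9 = -74.1
d = sqrt(1814.76 + 5490.81) = sqrt(7305.57) = 85.4726

85.4726


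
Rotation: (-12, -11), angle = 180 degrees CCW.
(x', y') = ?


cos(180) = -1, sin(180) = 0
x' = -12*(-1) + 11*0 = 12
y' = -12*0 - 11*(-1) = 11

(12, 11)


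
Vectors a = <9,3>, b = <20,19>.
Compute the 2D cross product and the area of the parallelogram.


cross = 9*19 - 3*20 = 171 - 60 = 111
Parallelogram area = |111| = 111

cross = 111, parallelogram area = 111


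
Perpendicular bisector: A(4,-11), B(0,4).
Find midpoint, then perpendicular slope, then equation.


Midpoint = (2, -3.5)
Slope of AB = dy/dx = 15/(-4) = -3.7500
Perp slope = -dx/dy = 4/15 = 0.2667
b = My - (perp slope)*Mx = -3.5 + (-4*2)/15 = -3.5 - 0.5333 = -4.0333

y = 0.2667x - 4.0333


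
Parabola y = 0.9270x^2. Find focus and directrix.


a = 0.9270
1/(4a) = 0.2697
Focus = (0, 0.2697)
Directrix: y = -0.2697

Focus = (0, 0.2697), Directrix: y = -0.2697


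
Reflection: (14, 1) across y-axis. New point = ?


Reflection rule for y-axis: (-x, y)
(14, 1) -> (-14, 1)

(-14, 1)


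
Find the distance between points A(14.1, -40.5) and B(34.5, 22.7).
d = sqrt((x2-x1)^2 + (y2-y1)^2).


dx = 34.5 - 14.1 = 20.4
dy = 22.7 + 40.5 = 63.2
d = sqrt(416.16 + 3994.24) = sqrt(4410.4) = 66.4108

66.4108


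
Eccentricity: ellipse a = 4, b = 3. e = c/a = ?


c = sqrt(16-9) = sqrt(7) = 2.6458
e = c/a = sqrt(7)/4 = 0.6614

e = 0.6614


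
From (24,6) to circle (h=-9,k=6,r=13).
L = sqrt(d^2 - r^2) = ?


d = sqrt((24+ 9)^2 + (6-6)^2) = sqrt(1089+0) = 33.0000
L = sqrt(1089.0000 - 169) = sqrt(920.0000) = 30.3315

30.3315


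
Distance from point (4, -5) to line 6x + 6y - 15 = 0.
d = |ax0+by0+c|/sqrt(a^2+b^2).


|6*4 + 6*(-5) - 15| = |-21| = 21
sqrt(36 + 36) = sqrt(72) = 8.4853
d = 21/sqrt(72) = 2.4749

2.4749


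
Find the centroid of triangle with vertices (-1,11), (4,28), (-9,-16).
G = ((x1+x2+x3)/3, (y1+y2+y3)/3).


Gx = (-1+4- 9)/3 = -6/3 = -2.0000
Gy = (11+28- 16)/3 = 23/3 = 7.6667

G = (-2.0000, 7.6667)


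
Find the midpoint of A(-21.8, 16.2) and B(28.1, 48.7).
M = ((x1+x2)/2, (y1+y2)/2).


Mx = (-21.8 + 28.1)/2 = 6.3/2 = 3.1500
My = (16.2 + 48.7)/2 = 64.9/2 = 32.4500

(3.1500, 32.4500)


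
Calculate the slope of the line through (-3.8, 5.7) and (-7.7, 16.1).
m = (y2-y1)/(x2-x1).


dy = 16.1 - 5.7 = 10.4
dx = -7.7 + 3.8 = -3.9
m = 10.4/(-3.9) = -2.6667

m = -2.6667


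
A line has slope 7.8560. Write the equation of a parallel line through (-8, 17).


Parallel lines have equal slopes.
m2 = 7.8560
b2 = 17 - 7.8560*(-8) = 79.8480

y = 7.8560x + 79.8480


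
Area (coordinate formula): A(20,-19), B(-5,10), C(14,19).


20*(10-19) = -180
-5*(19+ 19) = -190
14*(-19-10) = -406
sum = -776
Area = |-776|/2 = 388.0000

388.0000 sq units


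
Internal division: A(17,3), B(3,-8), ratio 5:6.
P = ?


Px = (5*3 + 6*17)/11 = 117/11 = 10.6364
Py = (5*(-8) + 6*3)/11 = -22/11 = -2.0000

P = (10.6364, -2.0000)


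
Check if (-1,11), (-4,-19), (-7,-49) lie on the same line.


-1*(-19+ 49) - 4*(-49-11) - 7*(11+ 19)
= -30 + 240 - 210 = 0

Yes, collinear (determinant = 0)


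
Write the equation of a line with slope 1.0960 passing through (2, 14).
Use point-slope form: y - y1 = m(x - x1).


y - 14 = 1.0960(x - 2)
y = 1.0960x + 14 - 1.0960*2
y = 1.0960x + 11.8080

y = 1.0960x + 11.8080


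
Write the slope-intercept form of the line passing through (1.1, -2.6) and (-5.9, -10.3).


m = (-7.7)/(-7.0) = 1.1000
b = y1 - m*x1 = -2.6 - (-7.7*1.1)/(-7.0) = -2.6 - 1.2100 = -3.8100

y = 1.1000x - 3.8100


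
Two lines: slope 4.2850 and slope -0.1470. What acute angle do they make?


m1-m2 = 4.432
1+m1*m2 = 0.370105
tan(theta) = |4.432/0.370105| = 11.974980
theta = arctan(|4.432/0.370105|) = 85.2265 degrees (acute angle)

85.2265 degrees


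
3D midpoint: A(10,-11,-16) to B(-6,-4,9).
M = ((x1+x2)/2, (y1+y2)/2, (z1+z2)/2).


Mx = (10- 6)/2 = 2.0000
My = (-11- 4)/2 = -7.5000
Mz = (-16+9)/2 = -3.5000

M = (2.0000, -7.5000, -3.5000)


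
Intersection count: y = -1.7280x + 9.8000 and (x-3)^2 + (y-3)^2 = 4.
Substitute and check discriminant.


Substitute y = -1.7280x + 9.8000: (x-3)^2 + (-1.7280x+9.8000-3)^2 = 4
Expand to Ax^2 + Bx + C = 0, where b-k = 6.8
A = 1+m^2 = 3.985984
B = 2(m(b-k) - h) = 2(-1.7280*6.8 - 3) = -29.5008
C = h^2 + (b-k)^2 - r^2 = 9 + 46.24 - 4 = 51.24
disc = B^2-4AC = 870.2972 - 816.9673 = 53.3299
disc > 0

2 intersection points


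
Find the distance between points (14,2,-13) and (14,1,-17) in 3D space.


dx=0, dy=-1, dz=-4
d = sqrt(0+1+16) = sqrt(17) = 4.1231

4.1231


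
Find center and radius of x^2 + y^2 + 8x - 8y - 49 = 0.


h = -D/2 = -8/2 = -4
k = -E/2 = 8/2 = 4
r^2 = h^2 + k^2 - F = 16 + 16 + 49 = 81
r = 9

Center (-4, 4), radius = 9


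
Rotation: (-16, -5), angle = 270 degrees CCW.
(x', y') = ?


cos(270) = 0, sin(270) = -1
x' = -16*0 + 5*(-1) = -5
y' = -16*(-1) - 5*0 = 16

(-5, 16)


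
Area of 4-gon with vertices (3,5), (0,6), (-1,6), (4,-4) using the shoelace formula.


sum(xi*y_{i+1}) = 3*6 + 0*6 - 1*(-4) + 4*5 = 42
sum(yi*x_{i+1}) = 5*0 + 6*(-1) + 6*4 - 4*3 = 6
Area = |42 - 6|/2 = 36/2 = 18.0000

18.0000 sq units


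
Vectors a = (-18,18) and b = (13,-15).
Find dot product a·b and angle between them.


a·b = -18*13 + 18*(-15) = -234 - 270 = -504
|a| = sqrt(324+324) = 25.4558
|b| = sqrt(169+225) = 19.8494
cos(theta) = -504/(sqrt(648)*sqrt(394)) = -504/sqrt(255312) = -0.997459
theta = arccos(-504/sqrt(255312)) = 175.9144 degrees

a·b = -504, theta = 175.9144 deg


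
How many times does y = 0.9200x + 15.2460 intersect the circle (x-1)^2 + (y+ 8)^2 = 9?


Substitute y = 0.9200x + 15.2460: (x-1)^2 + (0.9200x+15.2460+ 8)^2 = 9
Expand to Ax^2 + Bx + C = 0, where b-k = 23.246
A = 1+m^2 = 1.8464
B = 2(m(b-k) - h) = 2(0.9200*23.246 - 1) = 40.77264
C = h^2 + (b-k)^2 - r^2 = 1 + 540.376516 - 9 = 532.376516
disc = B^2-4AC = 1662.4082 - 3931.9200 = -2269.5118
disc < 0

0 intersection points


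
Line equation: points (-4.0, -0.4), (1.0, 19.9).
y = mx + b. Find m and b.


m = (20.3)/(5.0) = 4.0600
b = y1 - m*x1 = -0.4 - (20.3*(-4.0))/(5.0) = -0.4 + 16.2400 = 15.8400

y = 4.0600x + 15.8400


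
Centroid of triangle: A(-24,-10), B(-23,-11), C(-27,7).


Gx = (-24- 23- 27)/3 = -74/3 = -24.6667
Gy = (-10- 11+7)/3 = -14/3 = -4.6667

G = (-24.6667, -4.6667)


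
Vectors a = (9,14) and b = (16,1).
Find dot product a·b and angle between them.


a·b = 9*16 + 14*1 = 144 + 14 = 158
|a| = sqrt(81+196) = 16.6433
|b| = sqrt(256+1) = 16.0312
cos(theta) = 158/(sqrt(277)*sqrt(257)) = 158/sqrt(71189) = 0.592176
theta = arccos(158/sqrt(71189)) = 53.6884 degrees

a·b = 158, theta = 53.6884 deg


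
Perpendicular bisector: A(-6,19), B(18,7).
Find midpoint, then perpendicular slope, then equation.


Midpoint = (6, 13)
Slope of AB = dy/dx = -12/24 = -0.5000
Perp slope = -dx/dy = 24/12 = 2.0000
b = My - (perp slope)*Mx = 13 + (24*6)/(-12) = 13 - 12.0000 = 1.0000

y = 2.0000x + 1.0000


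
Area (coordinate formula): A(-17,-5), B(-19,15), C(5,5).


-17*(15-5) = -170
-19*(5+ 5) = -190
5*(-5-15) = -100
sum = -460
Area = |-460|/2 = 230.0000

230.0000 sq units


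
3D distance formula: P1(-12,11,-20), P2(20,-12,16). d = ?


dx=32, dy=-23, dz=36
d = sqrt(1024+529+1296) = sqrt(2849) = 53.3760

53.3760


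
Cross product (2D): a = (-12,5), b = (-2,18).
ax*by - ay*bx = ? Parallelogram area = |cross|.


cross = -12*18 - 5*(-2) = -216 + 10 = -206
Parallelogram area = |-206| = 206

cross = -206, parallelogram area = 206


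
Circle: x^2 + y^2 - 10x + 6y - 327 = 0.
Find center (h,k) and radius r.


h = -D/2 = 10/2 = 5
k = -E/2 = -6/2 = -3
r^2 = h^2 + k^2 - F = 25 + 9 + 327 = 361
r = 19

Center (5, -3), radius = 19


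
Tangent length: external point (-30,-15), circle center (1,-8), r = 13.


d = sqrt((-30-1)^2 + (-15+ 8)^2) = sqrt(961+49) = 31.7805
L = sqrt(1010.0000 - 169) = sqrt(841.0000) = 29.0000

29.0000


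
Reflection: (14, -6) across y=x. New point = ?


Reflection rule for y=x: (y, x)
(14, -6) -> (-6, 14)

(-6, 14)


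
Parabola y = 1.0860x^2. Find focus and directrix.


a = 1.0860
1/(4a) = 0.2302
Focus = (0, 0.2302)
Directrix: y = -0.2302

Focus = (0, 0.2302), Directrix: y = -0.2302


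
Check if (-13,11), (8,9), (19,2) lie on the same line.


-13*(9-2) + 8*(2-11) + 19*(11-9)
= -91 - 72 + 38 = -125

No, not collinear (determinant = -125)


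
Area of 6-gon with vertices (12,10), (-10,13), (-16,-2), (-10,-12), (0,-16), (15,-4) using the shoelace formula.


sum(xi*y_{i+1}) = 12*13 - 10*(-2) - 16*(-12) - 10*(-16) + 0*(-4) + 15*10 = 678
sum(yi*x_{i+1}) = 10*(-10) + 13*(-16) - 2*(-10) - 12*0 - 16*15 - 4*12 = -576
Area = |678 + 576|/2 = 1254/2 = 627.0000

627.0000 sq units


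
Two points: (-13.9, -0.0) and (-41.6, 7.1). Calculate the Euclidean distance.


dx = -41.6 + 13.9 = -27.7
dy = 7.1 + 0.0 = 7.1
d = sqrt(767.29 + 50.41) = sqrt(817.7) = 28.5955

28.5955


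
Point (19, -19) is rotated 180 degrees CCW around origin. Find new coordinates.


cos(180) = -1, sin(180) = 0
x' = 19*(-1) + 19*0 = -19
y' = 19*0 - 19*(-1) = 19

(-19, 19)


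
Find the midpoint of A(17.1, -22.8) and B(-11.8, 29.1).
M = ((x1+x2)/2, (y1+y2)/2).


Mx = (17.1 - 11.8)/2 = 5.3/2 = 2.6500
My = (-22.8 + 29.1)/2 = 6.3/2 = 3.1500

(2.6500, 3.1500)


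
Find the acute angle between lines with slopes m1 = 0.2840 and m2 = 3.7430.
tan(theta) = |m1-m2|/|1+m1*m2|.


m1-m2 = -3.459
1+m1*m2 = 2.063012
tan(theta) = |-3.459/2.063012| = 1.676675
theta = arctan(|-3.459/2.063012|) = 59.1874 degrees (acute angle)

59.1874 degrees


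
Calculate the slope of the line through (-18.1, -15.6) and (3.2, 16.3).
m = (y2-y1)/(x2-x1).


dy = 16.3 + 15.6 = 31.9
dx = 3.2 + 18.1 = 21.3
m = 31.9/21.3 = 1.4977

m = 1.4977


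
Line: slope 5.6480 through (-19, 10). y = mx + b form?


y - 10 = 5.6480(x + 19)
y = 5.6480x + 10 - 5.6480*(-19)
y = 5.6480x + 117.3120

y = 5.6480x + 117.3120


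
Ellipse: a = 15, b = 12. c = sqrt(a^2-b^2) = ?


c^2 = 15^2 - 12^2 = 225 - 144 = 81
c = sqrt(81) = 9.0000

c = 9.0000


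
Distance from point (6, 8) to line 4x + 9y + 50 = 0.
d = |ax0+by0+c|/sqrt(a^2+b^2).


|4*6 + 9*8 + 50| = |146| = 146
sqrt(16 + 81) = sqrt(97) = 9.8489
d = 146/sqrt(97) = 14.8241

14.8241


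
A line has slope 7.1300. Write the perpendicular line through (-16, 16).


Perpendicular slope = -1/m1 = -1/7.1300 = -0.1403
b2 = y0 - m2*x0 = 16 - 16/7.1300 = 16 - 2.2440 = 13.7560

y = -0.1403x + 13.7560


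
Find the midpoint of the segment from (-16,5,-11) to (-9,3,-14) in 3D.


Mx = (-16- 9)/2 = -12.5000
My = (5+3)/2 = 4.0000
Mz = (-11- 14)/2 = -12.5000

M = (-12.5000, 4.0000, -12.5000)


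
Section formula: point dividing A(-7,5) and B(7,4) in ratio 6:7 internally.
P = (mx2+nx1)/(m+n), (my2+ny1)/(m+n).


Px = (6*7 + 7*(-7))/13 = -7/13 = -0.5385
Py = (6*4 + 7*5)/13 = 59/13 = 4.5385

P = (-0.5385, 4.5385)


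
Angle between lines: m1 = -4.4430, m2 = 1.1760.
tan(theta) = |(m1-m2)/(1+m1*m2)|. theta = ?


m1-m2 = -5.619
1+m1*m2 = -4.224968
tan(theta) = |-5.619/(-4.224968)| = 1.329951
theta = arctan(|-5.619/(-4.224968)|) = 53.0602 degrees (acute angle)

53.0602 degrees


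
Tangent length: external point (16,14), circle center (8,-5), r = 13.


d = sqrt((16-8)^2 + (14+ 5)^2) = sqrt(64+361) = 20.6155
L = sqrt(425.0000 - 169) = sqrt(256.0000) = 16.0000

16.0000


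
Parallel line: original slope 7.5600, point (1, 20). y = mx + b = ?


Parallel lines have equal slopes.
m2 = 7.5600
b2 = 20 - 7.5600*1 = 12.4400

y = 7.5600x + 12.4400


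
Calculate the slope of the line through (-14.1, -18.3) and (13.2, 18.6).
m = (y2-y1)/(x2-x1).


dy = 18.6 + 18.3 = 36.9
dx = 13.2 + 14.1 = 27.3
m = 36.9/27.3 = 1.3516

m = 1.3516


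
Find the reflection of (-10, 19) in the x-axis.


Reflection rule for x-axis: (x, -y)
(-10, 19) -> (-10, -19)

(-10, -19)


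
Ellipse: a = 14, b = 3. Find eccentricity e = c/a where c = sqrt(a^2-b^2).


c = sqrt(196-9) = sqrt(187) = 13.6748
e = c/a = sqrt(187)/14 = 0.9768

e = 0.9768


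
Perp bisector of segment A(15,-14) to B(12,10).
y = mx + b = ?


Midpoint = (13.5, -2)
Slope of AB = dy/dx = 24/(-3) = -8.0000
Perp slope = -dx/dy = 3/24 = 0.1250
b = My - (perp slope)*Mx = -2 + (-3*13.5)/24 = -2 - 1.6875 = -3.6875

y = 0.1250x - 3.6875


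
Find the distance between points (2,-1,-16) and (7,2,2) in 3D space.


dx=5, dy=3, dz=18
d = sqrt(25+9+324) = sqrt(358) = 18.9209

18.9209


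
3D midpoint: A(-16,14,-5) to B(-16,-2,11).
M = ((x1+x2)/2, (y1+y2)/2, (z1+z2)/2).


Mx = (-16- 16)/2 = -16.0000
My = (14- 2)/2 = 6.0000
Mz = (-5+11)/2 = 3.0000

M = (-16.0000, 6.0000, 3.0000)


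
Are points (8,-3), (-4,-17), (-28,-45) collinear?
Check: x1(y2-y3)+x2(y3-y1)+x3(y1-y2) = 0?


8*(-17+ 45) - 4*(-45+ 3) - 28*(-3+ 17)
= 224 + 168 - 392 = 0

Yes, collinear (determinant = 0)


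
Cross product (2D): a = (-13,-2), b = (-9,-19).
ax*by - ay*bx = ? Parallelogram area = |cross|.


cross = -13*(-19) + 2*(-9) = 247 - 18 = 229
Parallelogram area = |229| = 229

cross = 229, parallelogram area = 229


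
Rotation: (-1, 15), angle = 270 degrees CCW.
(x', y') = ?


cos(270) = 0, sin(270) = -1
x' = -1*0 - 15*(-1) = 15
y' = -1*(-1) + 15*0 = 1

(15, 1)


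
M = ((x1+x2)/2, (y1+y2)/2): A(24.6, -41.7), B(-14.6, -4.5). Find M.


Mx = (24.6 - 14.6)/2 = 10/2 = 5.0000
My = (-41.7 - 4.5)/2 = -46.2/2 = -23.1000

(5.0000, -23.1000)


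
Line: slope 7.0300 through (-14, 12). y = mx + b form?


y - 12 = 7.0300(x + 14)
y = 7.0300x + 12 - 7.0300*(-14)
y = 7.0300x + 110.4200

y = 7.0300x + 110.4200


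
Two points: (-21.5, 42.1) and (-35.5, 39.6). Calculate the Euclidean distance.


dx = -35.5 + 21.5 = -14.0
dy = 39.6 - 42.1 = -2.5
d = sqrt(196.0 + 6.25) = sqrt(202.25) = 14.2215

14.2215


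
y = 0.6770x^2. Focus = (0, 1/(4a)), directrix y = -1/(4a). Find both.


a = 0.6770
1/(4a) = 0.3693
Focus = (0, 0.3693)
Directrix: y = -0.3693

Focus = (0, 0.3693), Directrix: y = -0.3693


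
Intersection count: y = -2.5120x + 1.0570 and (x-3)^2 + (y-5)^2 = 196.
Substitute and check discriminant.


Substitute y = -2.5120x + 1.0570: (x-3)^2 + (-2.5120x+1.0570-5)^2 = 196
Expand to Ax^2 + Bx + C = 0, where b-k = -3.943
A = 1+m^2 = 7.310144
B = 2(m(b-k) - h) = 2(-2.5120*(-3.943) - 3) = 13.809632
C = h^2 + (b-k)^2 - r^2 = 9 + 15.547249 - 196 = -171.452751
disc = B^2-4AC = 190.7059 + 5013.3772 = 5204.0831
disc > 0

2 intersection points


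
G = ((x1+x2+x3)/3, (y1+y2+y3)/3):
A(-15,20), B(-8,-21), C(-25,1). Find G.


Gx = (-15- 8- 25)/3 = -48/3 = -16.0000
Gy = (20- 21+1)/3 = 0/3 = 0

G = (-16.0000, 0)


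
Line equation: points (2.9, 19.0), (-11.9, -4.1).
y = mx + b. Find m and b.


m = (-23.1)/(-14.8) = 1.5608
b = y1 - m*x1 = 19.0 - (-23.1*2.9)/(-14.8) = 19.0 - 4.5264 = 14.4736

y = 1.5608x + 14.4736


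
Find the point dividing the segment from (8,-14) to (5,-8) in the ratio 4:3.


Px = (4*5 + 3*8)/7 = 44/7 = 6.2857
Py = (4*(-8) + 3*(-14))/7 = -74/7 = -10.5714

P = (6.2857, -10.5714)


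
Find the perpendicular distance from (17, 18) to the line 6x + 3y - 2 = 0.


|6*17 + 3*18 - 2| = |154| = 154
sqrt(36 + 9) = sqrt(45) = 6.7082
d = 154/sqrt(45) = 22.9570

22.9570


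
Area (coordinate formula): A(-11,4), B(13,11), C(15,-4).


-11*(11+ 4) = -165
13*(-4-4) = -104
15*(4-11) = -105
sum = -374
Area = |-374|/2 = 187.0000

187.0000 sq units


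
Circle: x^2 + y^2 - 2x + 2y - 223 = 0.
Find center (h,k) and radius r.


h = -D/2 = 2/2 = 1
k = -E/2 = -2/2 = -1
r^2 = h^2 + k^2 - F = 1 + 1 + 223 = 225
r = 15

Center (1, -1), radius = 15


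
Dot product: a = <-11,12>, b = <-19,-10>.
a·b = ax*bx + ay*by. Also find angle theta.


a·b = -11*(-19) + 12*(-10) = 209 - 120 = 89
|a| = sqrt(121+144) = 16.2788
|b| = sqrt(361+100) = 21.4709
cos(theta) = 89/(sqrt(265)*sqrt(461)) = 89/sqrt(122165) = 0.254634
theta = arccos(89/sqrt(122165)) = 75.2481 degrees

a·b = 89, theta = 75.2481 deg


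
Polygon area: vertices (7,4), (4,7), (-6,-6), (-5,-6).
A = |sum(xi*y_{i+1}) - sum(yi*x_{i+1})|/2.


sum(xi*y_{i+1}) = 7*7 + 4*(-6) - 6*(-6) - 5*4 = 41
sum(yi*x_{i+1}) = 4*4 + 7*(-6) - 6*(-5) - 6*7 = -38
Area = |41 + 38|/2 = 79/2 = 39.5000

39.5000 sq units


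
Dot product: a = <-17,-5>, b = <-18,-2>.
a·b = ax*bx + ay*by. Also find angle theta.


a·b = -17*(-18) - 5*(-2) = 306 + 10 = 316
|a| = sqrt(289+25) = 17.7200
|b| = sqrt(324+4) = 18.1108
cos(theta) = 316/(sqrt(314)*sqrt(328)) = 316/sqrt(102992) = 0.984658
theta = arccos(316/sqrt(102992)) = 10.0493 degrees

a·b = 316, theta = 10.0493 deg


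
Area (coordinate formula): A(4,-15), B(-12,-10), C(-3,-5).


4*(-10+ 5) = -20
-12*(-5+ 15) = -120
-3*(-15+ 10) = 15
sum = -125
Area = |-125|/2 = 62.5000

62.5000 sq units


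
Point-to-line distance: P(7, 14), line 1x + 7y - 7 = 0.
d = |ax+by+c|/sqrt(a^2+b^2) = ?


|1*7 + 7*14 - 7| = |98| = 98
sqrt(1 + 49) = sqrt(50) = 7.0711
d = 98/sqrt(50) = 13.8593

13.8593


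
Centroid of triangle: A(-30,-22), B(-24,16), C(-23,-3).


Gx = (-30- 24- 23)/3 = -77/3 = -25.6667
Gy = (-22+16- 3)/3 = -9/3 = -3.0000

G = (-25.6667, -3.0000)


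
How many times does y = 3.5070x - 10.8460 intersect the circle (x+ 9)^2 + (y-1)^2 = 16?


Substitute y = 3.5070x - 10.8460: (x+ 9)^2 + (3.5070x- 10.8460-1)^2 = 16
Expand to Ax^2 + Bx + C = 0, where b-k = -11.846
A = 1+m^2 = 13.299049
B = 2(m(b-k) - h) = 2(3.5070*(-11.846) + 9) = -65.087844
C = h^2 + (b-k)^2 - r^2 = 81 + 140.327716 - 16 = 205.327716
disc = B^2-4AC = 4236.4274 - 10922.6534 = -6686.2260
disc < 0

0 intersection points


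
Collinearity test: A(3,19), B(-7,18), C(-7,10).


3*(18-10) - 7*(10-19) - 7*(19-18)
= 24 + 63 - 7 = 80

No, not collinear (determinant = 80)


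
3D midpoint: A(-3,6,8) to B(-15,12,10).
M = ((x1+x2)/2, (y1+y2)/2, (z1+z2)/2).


Mx = (-3- 15)/2 = -9.0000
My = (6+12)/2 = 9.0000
Mz = (8+10)/2 = 9.0000

M = (-9.0000, 9.0000, 9.0000)


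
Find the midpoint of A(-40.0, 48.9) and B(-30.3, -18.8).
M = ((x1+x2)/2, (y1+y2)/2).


Mx = (-40.0 - 30.3)/2 = -70.3/2 = -35.1500
My = (48.9 - 18.8)/2 = 30.1/2 = 15.0500

(-35.1500, 15.0500)


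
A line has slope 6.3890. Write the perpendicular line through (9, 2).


Perpendicular slope = -1/m1 = -1/6.3890 = -0.1565
b2 = y0 - m2*x0 = 2 + 9/6.3890 = 2 + 1.4087 = 3.4087

y = -0.1565x + 3.4087


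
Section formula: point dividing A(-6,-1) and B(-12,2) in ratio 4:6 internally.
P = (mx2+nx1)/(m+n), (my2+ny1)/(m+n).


Px = (4*(-12) + 6*(-6))/10 = -84/10 = -8.4000
Py = (4*2 + 6*(-1))/10 = 2/10 = 0.2000

P = (-8.4000, 0.2000)


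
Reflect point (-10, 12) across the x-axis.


Reflection rule for x-axis: (x, -y)
(-10, 12) -> (-10, -12)

(-10, -12)


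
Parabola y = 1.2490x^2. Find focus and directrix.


a = 1.2490
1/(4a) = 0.2002
Focus = (0, 0.2002)
Directrix: y = -0.2002

Focus = (0, 0.2002), Directrix: y = -0.2002


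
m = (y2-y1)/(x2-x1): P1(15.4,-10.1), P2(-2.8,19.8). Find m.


dy = 19.8 + 10.1 = 29.9
dx = -2.8 - 15.4 = -18.2
m = 29.9/(-18.2) = -1.6429

m = -1.6429


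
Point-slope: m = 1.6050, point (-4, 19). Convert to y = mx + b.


y - 19 = 1.6050(x + 4)
y = 1.6050x + 19 - 1.6050*(-4)
y = 1.6050x + 25.4200

y = 1.6050x + 25.4200


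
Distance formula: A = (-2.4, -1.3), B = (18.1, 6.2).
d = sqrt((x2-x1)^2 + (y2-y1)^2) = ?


dx = 18.1 + 2.4 = 20.5
dy = 6.2 + 1.3 = 7.5
d = sqrt(420.25 + 56.25) = sqrt(476.5) = 21.8289

21.8289


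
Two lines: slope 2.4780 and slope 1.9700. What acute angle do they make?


m1-m2 = 0.508
1+m1*m2 = 5.88166
tan(theta) = |0.508/5.88166| = 0.086370
theta = arctan(|0.508/5.88166|) = 4.9364 degrees (acute angle)

4.9364 degrees


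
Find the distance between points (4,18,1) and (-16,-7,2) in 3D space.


dx=-20, dy=-25, dz=1
d = sqrt(400+625+1) = sqrt(1026) = 32.0312

32.0312


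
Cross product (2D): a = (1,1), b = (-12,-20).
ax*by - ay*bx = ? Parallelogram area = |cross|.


cross = 1*(-20) - 1*(-12) = -20 + 12 = -8
Parallelogram area = |-8| = 8

cross = -8, parallelogram area = 8


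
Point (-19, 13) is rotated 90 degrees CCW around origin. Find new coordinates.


cos(90) = 0, sin(90) = 1
x' = -19*0 - 13*1 = -13
y' = -19*1 + 13*0 = -19

(-13, -19)


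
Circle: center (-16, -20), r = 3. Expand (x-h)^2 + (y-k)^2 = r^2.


(x+ 16)^2 + (y+ 20)^2 = 3^2
D = -2h = 32, E = -2k = 40
F = h^2+k^2-r^2 = 256+400-9 = 647

x^2 + y^2 + 32x + 40y + 647 = 0


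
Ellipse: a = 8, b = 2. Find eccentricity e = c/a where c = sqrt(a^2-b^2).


c = sqrt(64-4) = sqrt(60) = 7.7460
e = c/a = sqrt(60)/8 = 0.9682

e = 0.9682


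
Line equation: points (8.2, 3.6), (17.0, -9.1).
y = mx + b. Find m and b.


m = (-12.7)/(8.8) = -1.4432
b = y1 - m*x1 = 3.6 - (-12.7*8.2)/(8.8) = 3.6 + 11.8341 = 15.4341

y = -1.4432x + 15.4341


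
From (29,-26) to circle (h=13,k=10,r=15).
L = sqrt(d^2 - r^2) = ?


d = sqrt((29-13)^2 + (-26-10)^2) = sqrt(256+1296) = 39.3954
L = sqrt(1552.0000 - 225) = sqrt(1327.0000) = 36.4280

36.4280


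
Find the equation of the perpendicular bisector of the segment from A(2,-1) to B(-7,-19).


Midpoint = (-2.5, -10)
Slope of AB = dy/dx = -18/(-9) = 2.0000
Perp slope = -dx/dy = -9/18 = -0.5000
b = My - (perp slope)*Mx = -10 + (-9*(-2.5))/(-18) = -10 - 1.2500 = -11.2500

y = -0.5000x - 11.2500


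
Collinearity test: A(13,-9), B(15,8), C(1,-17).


13*(8+ 17) + 15*(-17+ 9) + 1*(-9-8)
= 325 - 120 - 17 = 188

No, not collinear (determinant = 188)


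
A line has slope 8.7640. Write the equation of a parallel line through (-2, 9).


Parallel lines have equal slopes.
m2 = 8.7640
b2 = 9 - 8.7640*(-2) = 26.5280

y = 8.7640x + 26.5280


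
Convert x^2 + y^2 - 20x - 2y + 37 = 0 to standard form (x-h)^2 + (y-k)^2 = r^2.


h = -D/2 = 20/2 = 10
k = -E/2 = 2/2 = 1
r^2 = h^2 + k^2 - F = 100 + 1 - 37 = 64
r = 8

Center (10, 1), radius = 8


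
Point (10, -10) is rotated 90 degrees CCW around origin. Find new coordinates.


cos(90) = 0, sin(90) = 1
x' = 10*0 + 10*1 = 10
y' = 10*1 - 10*0 = 10

(10, 10)


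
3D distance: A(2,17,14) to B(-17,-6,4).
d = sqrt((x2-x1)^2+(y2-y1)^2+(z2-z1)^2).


dx=-19, dy=-23, dz=-10
d = sqrt(361+529+100) = sqrt(990) = 31.4643

31.4643


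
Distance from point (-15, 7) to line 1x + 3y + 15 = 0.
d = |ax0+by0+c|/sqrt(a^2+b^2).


|1*(-15) + 3*7 + 15| = |21| = 21
sqrt(1 + 9) = sqrt(10) = 3.1623
d = 21/sqrt(10) = 6.6408

6.6408


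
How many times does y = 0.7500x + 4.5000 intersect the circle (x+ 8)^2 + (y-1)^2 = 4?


Substitute y = 0.7500x + 4.5000: (x+ 8)^2 + (0.7500x+4.5000-1)^2 = 4
Expand to Ax^2 + Bx + C = 0, where b-k = 3.5
A = 1+m^2 = 1.5625
B = 2(m(b-k) - h) = 2(0.7500*3.5 + 8) = 21.25
C = h^2 + (b-k)^2 - r^2 = 64 + 12.25 - 4 = 72.25
disc = B^2-4AC = 451.5625 - 451.5625 = 0
disc = 0

1 intersection point (tangent)


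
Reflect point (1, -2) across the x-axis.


Reflection rule for x-axis: (x, -y)
(1, -2) -> (1, 2)

(1, 2)


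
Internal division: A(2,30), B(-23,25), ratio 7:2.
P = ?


Px = (7*(-23) + 2*2)/9 = -157/9 = -17.4444
Py = (7*25 + 2*30)/9 = 235/9 = 26.1111

P = (-17.4444, 26.1111)


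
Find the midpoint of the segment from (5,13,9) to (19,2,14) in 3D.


Mx = (5+19)/2 = 12.0000
My = (13+2)/2 = 7.5000
Mz = (9+14)/2 = 11.5000

M = (12.0000, 7.5000, 11.5000)


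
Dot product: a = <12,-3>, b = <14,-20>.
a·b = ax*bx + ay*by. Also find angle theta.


a·b = 12*14 - 3*(-20) = 168 + 60 = 228
|a| = sqrt(144+9) = 12.3693
|b| = sqrt(196+400) = 24.4131
cos(theta) = 228/(sqrt(153)*sqrt(596)) = 228/sqrt(91188) = 0.755033
theta = arccos(228/sqrt(91188)) = 40.9717 degrees

a·b = 228, theta = 40.9717 deg


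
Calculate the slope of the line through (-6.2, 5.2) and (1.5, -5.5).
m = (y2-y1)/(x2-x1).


dy = -5.5 - 5.2 = -10.7
dx = 1.5 + 6.2 = 7.7
m = -10.7/7.7 = -1.3896

m = -1.3896


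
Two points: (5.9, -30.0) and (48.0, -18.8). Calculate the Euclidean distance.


dx = 48.0 - 5.9 = 42.1
dy = -18.8 + 30.0 = 11.2
d = sqrt(1772.41 + 125.44) = sqrt(1897.85) = 43.5643

43.5643


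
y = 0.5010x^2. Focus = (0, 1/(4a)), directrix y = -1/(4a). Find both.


a = 0.5010
1/(4a) = 0.4990
Focus = (0, 0.4990)
Directrix: y = -0.4990

Focus = (0, 0.4990), Directrix: y = -0.4990


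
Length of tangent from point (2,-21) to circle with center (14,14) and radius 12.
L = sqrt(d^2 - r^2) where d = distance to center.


d = sqrt((2-14)^2 + (-21-14)^2) = sqrt(144+1225) = 37.0000
L = sqrt(1369.0000 - 144) = sqrt(1225.0000) = 35.0000

35.0000


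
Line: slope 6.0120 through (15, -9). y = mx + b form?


y + 9 = 6.0120(x - 15)
y = 6.0120x - 9 - 6.0120*15
y = 6.0120x - 99.1800

y = 6.0120x - 99.1800


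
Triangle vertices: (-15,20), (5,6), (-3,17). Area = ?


-15*(6-17) = 165
5*(17-20) = -15
-3*(20-6) = -42
sum = 108
Area = |108|/2 = 54.0000

54.0000 sq units


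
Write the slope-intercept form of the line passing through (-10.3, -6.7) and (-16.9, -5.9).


m = (0.8)/(-6.6) = -0.1212
b = y1 - m*x1 = -6.7 - (0.8*(-10.3))/(-6.6) = -6.7 - 1.2485 = -7.9485

y = -0.1212x - 7.9485


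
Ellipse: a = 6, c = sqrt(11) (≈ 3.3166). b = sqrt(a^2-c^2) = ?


b^2 = 6^2 - (sqrt(11))^2 = 36 - 11 = 25
b = sqrt(25) = 5

b = 5


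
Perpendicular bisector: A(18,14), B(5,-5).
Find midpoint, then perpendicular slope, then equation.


Midpoint = (11.5, 4.5)
Slope of AB = dy/dx = -19/(-13) = 1.4615
Perp slope = -dx/dy = -13/19 = -0.6842
b = My - (perp slope)*Mx = 4.5 + (-13*11.5)/(-19) = 4.5 + 7.8684 = 12.3684

y = -0.6842x + 12.3684


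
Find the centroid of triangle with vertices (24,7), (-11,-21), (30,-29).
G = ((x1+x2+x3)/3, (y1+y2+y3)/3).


Gx = (24- 11+30)/3 = 43/3 = 14.3333
Gy = (7- 21- 29)/3 = -43/3 = -14.3333

G = (14.3333, -14.3333)


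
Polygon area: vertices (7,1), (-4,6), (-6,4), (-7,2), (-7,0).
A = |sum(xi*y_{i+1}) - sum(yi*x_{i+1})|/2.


sum(xi*y_{i+1}) = 7*6 - 4*4 - 6*2 - 7*0 - 7*1 = 7
sum(yi*x_{i+1}) = 1*(-4) + 6*(-6) + 4*(-7) + 2*(-7) + 0*7 = -82
Area = |7 + 82|/2 = 89/2 = 44.5000

44.5000 sq units


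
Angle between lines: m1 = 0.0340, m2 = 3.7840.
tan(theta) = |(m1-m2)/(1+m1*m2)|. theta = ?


m1-m2 = -3.75
1+m1*m2 = 1.128656
tan(theta) = |-3.75/1.128656| = 3.322536
theta = arctan(|-3.75/1.128656|) = 73.2495 degrees (acute angle)

73.2495 degrees


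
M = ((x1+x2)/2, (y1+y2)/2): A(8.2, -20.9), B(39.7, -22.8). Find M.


Mx = (8.2 + 39.7)/2 = 47.9/2 = 23.9500
My = (-20.9 - 22.8)/2 = -43.7/2 = -21.8500

(23.9500, -21.8500)


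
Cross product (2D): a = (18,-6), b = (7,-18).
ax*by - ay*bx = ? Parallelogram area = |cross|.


cross = 18*(-18) + 6*7 = -324 + 42 = -282
Parallelogram area = |-282| = 282

cross = -282, parallelogram area = 282


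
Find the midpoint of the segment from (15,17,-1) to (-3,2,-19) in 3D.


Mx = (15- 3)/2 = 6.0000
My = (17+2)/2 = 9.5000
Mz = (-1- 19)/2 = -10.0000

M = (6.0000, 9.5000, -10.0000)


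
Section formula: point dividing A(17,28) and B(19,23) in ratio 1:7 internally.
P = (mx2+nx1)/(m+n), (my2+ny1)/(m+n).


Px = (1*19 + 7*17)/8 = 138/8 = 17.2500
Py = (1*23 + 7*28)/8 = 219/8 = 27.3750

P = (17.2500, 27.3750)


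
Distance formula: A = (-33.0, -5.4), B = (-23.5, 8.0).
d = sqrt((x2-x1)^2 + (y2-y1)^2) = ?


dx = -23.5 + 33.0 = 9.5
dy = 8.0 + 5.4 = 13.4
d = sqrt(90.25 + 179.56) = sqrt(269.81) = 16.4259

16.4259


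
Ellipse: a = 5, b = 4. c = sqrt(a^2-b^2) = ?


c^2 = 5^2 - 4^2 = 25 - 16 = 9
c = sqrt(9) = 3.0000

c = 3.0000


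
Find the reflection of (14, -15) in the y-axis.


Reflection rule for y-axis: (-x, y)
(14, -15) -> (-14, -15)

(-14, -15)


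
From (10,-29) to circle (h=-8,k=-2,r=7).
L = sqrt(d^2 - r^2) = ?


d = sqrt((10+ 8)^2 + (-29+ 2)^2) = sqrt(324+729) = 32.4500
L = sqrt(1053.0000 - 49) = sqrt(1004.0000) = 31.6860

31.6860


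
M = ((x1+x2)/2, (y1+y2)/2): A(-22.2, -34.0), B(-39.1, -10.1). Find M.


Mx = (-22.2 - 39.1)/2 = -61.3/2 = -30.6500
My = (-34.0 - 10.1)/2 = -44.1/2 = -22.0500

(-30.6500, -22.0500)


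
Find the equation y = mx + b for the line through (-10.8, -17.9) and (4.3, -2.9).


m = (15)/(15.1) = 0.9934
b = y1 - m*x1 = -17.9 - (15*(-10.8))/(15.1) = -17.9 + 10.7285 = -7.1715

y = 0.9934x - 7.1715


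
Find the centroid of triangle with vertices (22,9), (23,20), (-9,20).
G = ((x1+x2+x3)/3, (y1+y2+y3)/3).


Gx = (22+23- 9)/3 = 36/3 = 12.0000
Gy = (9+20+20)/3 = 49/3 = 16.3333

G = (12.0000, 16.3333)


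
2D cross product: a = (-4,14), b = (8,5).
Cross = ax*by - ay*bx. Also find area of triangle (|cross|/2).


cross = -4*5 - 14*8 = -20 - 112 = -132
Triangle area = |-132|/2 = 132/2 = 66.0000

cross = -132, triangle area = 66.0000


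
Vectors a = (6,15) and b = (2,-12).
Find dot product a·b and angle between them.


a·b = 6*2 + 15*(-12) = 12 - 180 = -168
|a| = sqrt(36+225) = 16.1555
|b| = sqrt(4+144) = 12.1655
cos(theta) = -168/(sqrt(261)*sqrt(148)) = -168/sqrt(38628) = -0.854788
theta = arccos(-168/sqrt(38628)) = 148.7363 degrees

a·b = -168, theta = 148.7363 deg


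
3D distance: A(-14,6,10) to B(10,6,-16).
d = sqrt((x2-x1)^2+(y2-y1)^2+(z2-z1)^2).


dx=24, dy=0, dz=-26
d = sqrt(576+0+676) = sqrt(1252) = 35.3836

35.3836


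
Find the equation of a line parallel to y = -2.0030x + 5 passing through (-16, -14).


Parallel lines have equal slopes.
m2 = -2.0030
b2 = -14 + 2.0030*(-16) = -46.0480

y = -2.0030x - 46.0480


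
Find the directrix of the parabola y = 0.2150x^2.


a = 0.2150
1/(4a) = 1.1628
directrix: y = -1.1628 = -1.1628

y = -1.1628


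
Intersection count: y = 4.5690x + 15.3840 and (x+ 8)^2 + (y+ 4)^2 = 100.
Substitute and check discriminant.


Substitute y = 4.5690x + 15.3840: (x+ 8)^2 + (4.5690x+15.3840+ 4)^2 = 100
Expand to Ax^2 + Bx + C = 0, where b-k = 19.384
A = 1+m^2 = 21.875761
B = 2(m(b-k) - h) = 2(4.5690*19.384 + 8) = 193.130992
C = h^2 + (b-k)^2 - r^2 = 64 + 375.739456 - 100 = 339.739456
disc = B^2-4AC = 37299.5801 - 29728.2366 = 7571.3435
disc > 0

2 intersection points


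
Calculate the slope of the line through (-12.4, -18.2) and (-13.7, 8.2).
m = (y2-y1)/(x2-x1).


dy = 8.2 + 18.2 = 26.4
dx = -13.7 + 12.4 = -1.3
m = 26.4/(-1.3) = -20.3077

m = -20.3077


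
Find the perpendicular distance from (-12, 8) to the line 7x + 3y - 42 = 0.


|7*(-12) + 3*8 - 42| = |-102| = 102
sqrt(49 + 9) = sqrt(58) = 7.6158
d = 102/sqrt(58) = 13.3933

13.3933


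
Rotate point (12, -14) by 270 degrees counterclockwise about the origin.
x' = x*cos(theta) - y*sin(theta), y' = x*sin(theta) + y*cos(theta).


cos(270) = 0, sin(270) = -1
x' = 12*0 + 14*(-1) = -14
y' = 12*(-1) - 14*0 = -12

(-14, -12)


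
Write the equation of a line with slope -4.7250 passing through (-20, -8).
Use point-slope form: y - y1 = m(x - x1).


y + 8 = -4.7250(x + 20)
y = -4.7250x - 8 + 4.7250*(-20)
y = -4.7250x - 102.5000

y = -4.7250x - 102.5000


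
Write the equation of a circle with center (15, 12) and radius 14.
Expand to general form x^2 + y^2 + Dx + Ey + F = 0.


(x-15)^2 + (y-12)^2 = 14^2
D = -2h = -30, E = -2k = -24
F = h^2+k^2-r^2 = 225+144-196 = 173

x^2 + y^2 - 30x - 24y + 173 = 0


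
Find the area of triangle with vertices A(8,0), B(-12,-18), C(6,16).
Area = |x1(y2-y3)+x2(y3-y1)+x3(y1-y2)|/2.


8*(-18-16) = -272
-12*(16-0) = -192
6*(0+ 18) = 108
sum = -356
Area = |-356|/2 = 178.0000

178.0000 sq units


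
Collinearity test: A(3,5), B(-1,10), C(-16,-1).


3*(10+ 1) - 1*(-1-5) - 16*(5-10)
= 33 + 6 + 80 = 119

No, not collinear (determinant = 119)


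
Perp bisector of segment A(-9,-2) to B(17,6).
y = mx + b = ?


Midpoint = (4, 2)
Slope of AB = dy/dx = 8/26 = 0.3077
Perp slope = -dx/dy = -26/8 = -3.2500
b = My - (perp slope)*Mx = 2 + (26*4)/8 = 2 + 13.0000 = 15.0000

y = -3.2500x + 15.0000


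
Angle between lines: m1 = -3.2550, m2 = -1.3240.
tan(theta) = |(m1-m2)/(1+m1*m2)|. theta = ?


m1-m2 = -1.931
1+m1*m2 = 5.30962
tan(theta) = |-1.931/5.30962| = 0.363680
theta = arctan(|-1.931/5.30962|) = 19.9853 degrees (acute angle)

19.9853 degrees


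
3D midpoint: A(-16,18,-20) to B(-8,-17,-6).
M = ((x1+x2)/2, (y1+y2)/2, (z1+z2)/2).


Mx = (-16- 8)/2 = -12.0000
My = (18- 17)/2 = 0.5000
Mz = (-20- 6)/2 = -13.0000

M = (-12.0000, 0.5000, -13.0000)


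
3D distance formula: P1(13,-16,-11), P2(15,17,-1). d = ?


dx=2, dy=33, dz=10
d = sqrt(4+1089+100) = sqrt(1193) = 34.5398

34.5398


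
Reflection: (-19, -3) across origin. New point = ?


Reflection rule for origin: (-x, -y)
(-19, -3) -> (19, 3)

(19, 3)


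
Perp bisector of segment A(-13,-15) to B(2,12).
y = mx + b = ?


Midpoint = (-5.5, -1.5)
Slope of AB = dy/dx = 27/15 = 1.8000
Perp slope = -dx/dy = -15/27 = -0.5556
b = My - (perp slope)*Mx = -1.5 + (15*(-5.5))/27 = -1.5 - 3.0556 = -4.5556

y = -0.5556x - 4.5556


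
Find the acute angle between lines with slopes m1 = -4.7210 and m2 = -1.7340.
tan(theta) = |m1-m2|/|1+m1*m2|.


m1-m2 = -2.987
1+m1*m2 = 9.186214
tan(theta) = |-2.987/9.186214| = 0.325161
theta = arctan(|-2.987/9.186214|) = 18.0125 degrees (acute angle)

18.0125 degrees


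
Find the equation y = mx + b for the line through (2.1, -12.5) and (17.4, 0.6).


m = (13.1)/(15.3) = 0.8562
b = y1 - m*x1 = -12.5 - (13.1*2.1)/(15.3) = -12.5 - 1.7980 = -14.2980

y = 0.8562x - 14.2980


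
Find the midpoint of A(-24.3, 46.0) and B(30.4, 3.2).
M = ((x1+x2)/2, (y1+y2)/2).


Mx = (-24.3 + 30.4)/2 = 6.1/2 = 3.0500
My = (46.0 + 3.2)/2 = 49.2/2 = 24.6000

(3.0500, 24.6000)


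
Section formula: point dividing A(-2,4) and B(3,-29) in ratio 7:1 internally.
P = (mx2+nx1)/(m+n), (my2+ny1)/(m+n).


Px = (7*3 + 1*(-2))/8 = 19/8 = 2.3750
Py = (7*(-29) + 1*4)/8 = -199/8 = -24.8750

P = (2.3750, -24.8750)


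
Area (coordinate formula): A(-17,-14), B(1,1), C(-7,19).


-17*(1-19) = 306
1*(19+ 14) = 33
-7*(-14-1) = 105
sum = 444
Area = |444|/2 = 222.0000

222.0000 sq units


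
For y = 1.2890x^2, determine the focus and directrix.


a = 1.2890
1/(4a) = 0.1939
Focus = (0, 0.1939)
Directrix: y = -0.1939

Focus = (0, 0.1939), Directrix: y = -0.1939


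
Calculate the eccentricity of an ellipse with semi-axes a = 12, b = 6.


c = sqrt(144-36) = sqrt(108) = 10.3923
e = c/a = sqrt(108)/12 = 0.8660

e = 0.8660


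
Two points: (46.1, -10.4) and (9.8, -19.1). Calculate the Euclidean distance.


dx = 9.8 - 46.1 = -36.3
dy = -19.1 + 10.4 = -8.7
d = sqrt(1317.69 + 75.69) = sqrt(1393.38) = 37.3280

37.3280


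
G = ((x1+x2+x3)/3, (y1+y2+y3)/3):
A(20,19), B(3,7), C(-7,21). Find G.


Gx = (20+3- 7)/3 = 16/3 = 5.3333
Gy = (19+7+21)/3 = 47/3 = 15.6667

G = (5.3333, 15.6667)


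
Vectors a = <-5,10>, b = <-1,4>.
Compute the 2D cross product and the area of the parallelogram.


cross = -5*4 - 10*(-1) = -20 + 10 = -10
Parallelogram area = |-10| = 10

cross = -10, parallelogram area = 10


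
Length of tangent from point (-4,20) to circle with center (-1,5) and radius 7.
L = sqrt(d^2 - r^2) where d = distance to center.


d = sqrt((-4+ 1)^2 + (20-5)^2) = sqrt(9+225) = 15.2971
L = sqrt(234.0000 - 49) = sqrt(185.0000) = 13.6015

13.6015


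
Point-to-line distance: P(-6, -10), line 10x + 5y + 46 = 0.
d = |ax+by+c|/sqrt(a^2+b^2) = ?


|10*(-6) + 5*(-10) + 46| = |-64| = 64
sqrt(100 + 25) = sqrt(125) = 11.1803
d = 64/sqrt(125) = 5.7243

5.7243


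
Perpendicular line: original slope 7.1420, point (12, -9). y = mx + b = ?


Perpendicular slope = -1/m1 = -1/7.1420 = -0.1400
b2 = y0 - m2*x0 = -9 + 12/7.1420 = -9 + 1.6802 = -7.3198

y = -0.1400x - 7.3198


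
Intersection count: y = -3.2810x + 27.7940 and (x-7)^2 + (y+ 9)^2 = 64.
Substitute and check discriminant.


Substitute y = -3.2810x + 27.7940: (x-7)^2 + (-3.2810x+27.7940+ 9)^2 = 64
Expand to Ax^2 + Bx + C = 0, where b-k = 36.794
A = 1+m^2 = 11.764961
B = 2(m(b-k) - h) = 2(-3.2810*36.794 - 7) = -255.442228
C = h^2 + (b-k)^2 - r^2 = 49 + 1353.798436 - 64 = 1338.798436
disc = B^2-4AC = 65250.7318 - 63003.6455 = 2247.0863
disc > 0

2 intersection points


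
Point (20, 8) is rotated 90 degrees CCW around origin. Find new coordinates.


cos(90) = 0, sin(90) = 1
x' = 20*0 - 8*1 = -8
y' = 20*1 + 8*0 = 20

(-8, 20)


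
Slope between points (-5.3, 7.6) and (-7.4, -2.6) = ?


dy = -2.6 - 7.6 = -10.2
dx = -7.4 + 5.3 = -2.1
m = -10.2/(-2.1) = 4.8571

m = 4.8571


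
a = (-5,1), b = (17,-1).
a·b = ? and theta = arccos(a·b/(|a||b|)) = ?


a·b = -5*17 + 1*(-1) = -85 - 1 = -86
|a| = sqrt(25+1) = 5.0990
|b| = sqrt(289+1) = 17.0294
cos(theta) = -86/(sqrt(26)*sqrt(290)) = -86/sqrt(7540) = -0.990405
theta = arccos(-86/sqrt(7540)) = 172.0565 degrees

a·b = -86, theta = 172.0565 deg


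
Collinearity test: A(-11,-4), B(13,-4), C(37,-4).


-11*(-4+ 4) + 13*(-4+ 4) + 37*(-4+ 4)
= 0 + 0 + 0 = 0

Yes, collinear (determinant = 0)


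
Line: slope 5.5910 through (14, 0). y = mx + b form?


y - 0 = 5.5910(x - 14)
y = 5.5910x + 0 - 5.5910*14
y = 5.5910x - 78.2740

y = 5.5910x - 78.2740


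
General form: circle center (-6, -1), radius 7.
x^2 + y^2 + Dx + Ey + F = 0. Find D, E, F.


(x+ 6)^2 + (y+ 1)^2 = 7^2
D = -2h = 12, E = -2k = 2
F = h^2+k^2-r^2 = 36+1-49 = -12

D = 12, E = 2, F = -12


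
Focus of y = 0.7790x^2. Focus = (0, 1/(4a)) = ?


a = 0.7790
4a = 3.1160
focus = (0, 1/3.1160) = (0, 0.3209)

Focus = (0, 0.3209)


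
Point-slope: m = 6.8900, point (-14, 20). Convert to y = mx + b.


y - 20 = 6.8900(x + 14)
y = 6.8900x + 20 - 6.8900*(-14)
y = 6.8900x + 116.4600

y = 6.8900x + 116.4600


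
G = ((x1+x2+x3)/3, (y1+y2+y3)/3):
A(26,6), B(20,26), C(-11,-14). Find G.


Gx = (26+20- 11)/3 = 35/3 = 11.6667
Gy = (6+26- 14)/3 = 18/3 = 6.0000

G = (11.6667, 6.0000)


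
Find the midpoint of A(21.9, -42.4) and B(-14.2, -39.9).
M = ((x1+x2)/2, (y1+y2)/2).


Mx = (21.9 - 14.2)/2 = 7.7/2 = 3.8500
My = (-42.4 - 39.9)/2 = -82.3/2 = -41.1500

(3.8500, -41.1500)


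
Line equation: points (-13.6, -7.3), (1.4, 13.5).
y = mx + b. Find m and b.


m = (20.8)/(15.0) = 1.3867
b = y1 - m*x1 = -7.3 - (20.8*(-13.6))/(15.0) = -7.3 + 18.8587 = 11.5587

y = 1.3867x + 11.5587


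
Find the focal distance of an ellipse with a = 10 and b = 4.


c^2 = 10^2 - 4^2 = 100 - 16 = 84
c = sqrt(84) = 9.1652

c = 9.1652


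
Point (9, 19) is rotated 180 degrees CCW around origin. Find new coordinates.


cos(180) = -1, sin(180) = 0
x' = 9*(-1) - 19*0 = -9
y' = 9*0 + 19*(-1) = -19

(-9, -19)


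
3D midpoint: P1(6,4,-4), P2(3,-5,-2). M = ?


Mx = (6+3)/2 = 4.5000
My = (4- 5)/2 = -0.5000
Mz = (-4- 2)/2 = -3.0000

M = (4.5000, -0.5000, -3.0000)


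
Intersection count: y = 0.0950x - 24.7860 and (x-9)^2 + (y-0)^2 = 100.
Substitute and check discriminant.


Substitute y = 0.0950x - 24.7860: (x-9)^2 + (0.0950x- 24.7860-0)^2 = 100
Expand to Ax^2 + Bx + C = 0, where b-k = -24.786
A = 1+m^2 = 1.009025
B = 2(m(b-k) - h) = 2(0.0950*(-24.786) - 9) = -22.70934
C = h^2 + (b-k)^2 - r^2 = 81 + 614.345796 - 100 = 595.345796
disc = B^2-4AC = 515.7141 - 2402.8752 = -1887.1611
disc < 0

0 intersection points


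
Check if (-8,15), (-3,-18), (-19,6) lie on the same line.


-8*(-18-6) - 3*(6-15) - 19*(15+ 18)
= 192 + 27 - 627 = -408

No, not collinear (determinant = -408)


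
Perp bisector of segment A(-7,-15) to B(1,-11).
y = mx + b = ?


Midpoint = (-3, -13)
Slope of AB = dy/dx = 4/8 = 0.5000
Perp slope = -dx/dy = -8/4 = -2.0000
b = My - (perp slope)*Mx = -13 + (8*(-3))/4 = -13 - 6.0000 = -19.0000

y = -2.0000x - 19.0000
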